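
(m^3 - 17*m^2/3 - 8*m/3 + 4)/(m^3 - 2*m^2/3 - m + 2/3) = (m - 6)/(m - 1)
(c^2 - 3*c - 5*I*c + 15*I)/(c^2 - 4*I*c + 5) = (c - 3)/(c + I)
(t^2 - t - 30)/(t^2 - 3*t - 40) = (t - 6)/(t - 8)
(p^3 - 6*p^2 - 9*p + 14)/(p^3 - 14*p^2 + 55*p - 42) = (p + 2)/(p - 6)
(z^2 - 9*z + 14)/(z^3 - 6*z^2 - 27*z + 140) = (z - 2)/(z^2 + z - 20)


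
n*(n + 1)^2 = n^3 + 2*n^2 + n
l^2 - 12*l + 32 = (l - 8)*(l - 4)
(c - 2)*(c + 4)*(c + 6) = c^3 + 8*c^2 + 4*c - 48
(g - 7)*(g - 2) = g^2 - 9*g + 14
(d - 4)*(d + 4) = d^2 - 16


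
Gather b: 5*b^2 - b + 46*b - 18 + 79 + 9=5*b^2 + 45*b + 70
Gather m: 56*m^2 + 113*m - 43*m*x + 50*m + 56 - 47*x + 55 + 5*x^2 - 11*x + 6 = 56*m^2 + m*(163 - 43*x) + 5*x^2 - 58*x + 117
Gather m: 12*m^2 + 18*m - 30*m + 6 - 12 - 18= 12*m^2 - 12*m - 24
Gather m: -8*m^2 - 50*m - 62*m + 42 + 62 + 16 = -8*m^2 - 112*m + 120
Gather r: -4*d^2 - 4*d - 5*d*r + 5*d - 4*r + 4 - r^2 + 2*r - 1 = -4*d^2 + d - r^2 + r*(-5*d - 2) + 3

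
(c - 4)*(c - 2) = c^2 - 6*c + 8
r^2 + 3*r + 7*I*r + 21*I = (r + 3)*(r + 7*I)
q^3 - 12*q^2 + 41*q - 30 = (q - 6)*(q - 5)*(q - 1)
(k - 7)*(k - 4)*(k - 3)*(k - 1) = k^4 - 15*k^3 + 75*k^2 - 145*k + 84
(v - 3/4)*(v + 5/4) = v^2 + v/2 - 15/16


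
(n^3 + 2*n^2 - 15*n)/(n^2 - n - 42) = n*(-n^2 - 2*n + 15)/(-n^2 + n + 42)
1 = 1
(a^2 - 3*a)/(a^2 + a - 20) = a*(a - 3)/(a^2 + a - 20)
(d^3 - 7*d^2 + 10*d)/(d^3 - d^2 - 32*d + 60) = d/(d + 6)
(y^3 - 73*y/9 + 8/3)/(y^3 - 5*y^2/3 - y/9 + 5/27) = 3*(3*y^2 + y - 24)/(9*y^2 - 12*y - 5)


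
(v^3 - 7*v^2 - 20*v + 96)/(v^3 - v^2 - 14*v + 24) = (v - 8)/(v - 2)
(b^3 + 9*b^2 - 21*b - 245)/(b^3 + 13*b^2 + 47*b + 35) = (b^2 + 2*b - 35)/(b^2 + 6*b + 5)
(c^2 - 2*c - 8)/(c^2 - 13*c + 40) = (c^2 - 2*c - 8)/(c^2 - 13*c + 40)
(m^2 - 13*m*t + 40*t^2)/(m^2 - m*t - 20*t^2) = (m - 8*t)/(m + 4*t)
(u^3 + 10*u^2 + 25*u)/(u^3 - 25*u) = (u + 5)/(u - 5)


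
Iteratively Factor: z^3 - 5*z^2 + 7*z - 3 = (z - 1)*(z^2 - 4*z + 3) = (z - 3)*(z - 1)*(z - 1)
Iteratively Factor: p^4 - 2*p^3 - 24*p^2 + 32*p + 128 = (p - 4)*(p^3 + 2*p^2 - 16*p - 32) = (p - 4)*(p + 2)*(p^2 - 16) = (p - 4)*(p + 2)*(p + 4)*(p - 4)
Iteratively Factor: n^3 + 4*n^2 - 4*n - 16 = (n + 2)*(n^2 + 2*n - 8) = (n - 2)*(n + 2)*(n + 4)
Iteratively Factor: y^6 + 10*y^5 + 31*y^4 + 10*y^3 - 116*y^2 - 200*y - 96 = (y + 2)*(y^5 + 8*y^4 + 15*y^3 - 20*y^2 - 76*y - 48) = (y + 2)*(y + 3)*(y^4 + 5*y^3 - 20*y - 16) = (y + 2)^2*(y + 3)*(y^3 + 3*y^2 - 6*y - 8) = (y + 1)*(y + 2)^2*(y + 3)*(y^2 + 2*y - 8) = (y + 1)*(y + 2)^2*(y + 3)*(y + 4)*(y - 2)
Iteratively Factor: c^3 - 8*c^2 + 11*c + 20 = (c - 4)*(c^2 - 4*c - 5) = (c - 5)*(c - 4)*(c + 1)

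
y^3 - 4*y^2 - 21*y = y*(y - 7)*(y + 3)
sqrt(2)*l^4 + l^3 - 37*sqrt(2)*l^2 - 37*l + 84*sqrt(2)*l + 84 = (l - 4)*(l - 3)*(l + 7)*(sqrt(2)*l + 1)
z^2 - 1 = (z - 1)*(z + 1)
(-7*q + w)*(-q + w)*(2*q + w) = 14*q^3 - 9*q^2*w - 6*q*w^2 + w^3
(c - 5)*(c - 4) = c^2 - 9*c + 20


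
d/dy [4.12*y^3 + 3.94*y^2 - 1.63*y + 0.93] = 12.36*y^2 + 7.88*y - 1.63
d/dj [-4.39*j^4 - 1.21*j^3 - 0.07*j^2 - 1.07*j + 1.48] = -17.56*j^3 - 3.63*j^2 - 0.14*j - 1.07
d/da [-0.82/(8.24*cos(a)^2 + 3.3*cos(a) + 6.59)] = -(13.5136*cos(a) + 2.706)*sin(a)/(8.24*cos(a)^2 + 3.3*cos(a) + 6.59)^2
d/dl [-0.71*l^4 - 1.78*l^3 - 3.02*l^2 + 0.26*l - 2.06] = -2.84*l^3 - 5.34*l^2 - 6.04*l + 0.26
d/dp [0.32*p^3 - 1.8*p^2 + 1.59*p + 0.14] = 0.96*p^2 - 3.6*p + 1.59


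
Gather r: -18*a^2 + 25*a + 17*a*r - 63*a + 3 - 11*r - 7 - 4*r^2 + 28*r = -18*a^2 - 38*a - 4*r^2 + r*(17*a + 17) - 4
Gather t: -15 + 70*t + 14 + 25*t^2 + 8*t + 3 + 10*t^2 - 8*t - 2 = 35*t^2 + 70*t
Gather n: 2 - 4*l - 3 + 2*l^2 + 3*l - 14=2*l^2 - l - 15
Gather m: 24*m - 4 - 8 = 24*m - 12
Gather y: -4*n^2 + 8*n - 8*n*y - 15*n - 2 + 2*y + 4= -4*n^2 - 7*n + y*(2 - 8*n) + 2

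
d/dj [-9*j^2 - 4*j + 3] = -18*j - 4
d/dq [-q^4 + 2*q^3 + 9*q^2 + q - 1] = -4*q^3 + 6*q^2 + 18*q + 1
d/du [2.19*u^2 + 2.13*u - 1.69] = 4.38*u + 2.13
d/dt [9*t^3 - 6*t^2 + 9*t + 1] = 27*t^2 - 12*t + 9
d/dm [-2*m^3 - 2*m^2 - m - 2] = -6*m^2 - 4*m - 1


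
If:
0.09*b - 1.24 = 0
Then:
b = 13.78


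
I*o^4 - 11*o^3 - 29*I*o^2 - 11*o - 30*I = (o + I)*(o + 5*I)*(o + 6*I)*(I*o + 1)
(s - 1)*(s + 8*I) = s^2 - s + 8*I*s - 8*I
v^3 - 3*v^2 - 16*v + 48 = (v - 4)*(v - 3)*(v + 4)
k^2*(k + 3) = k^3 + 3*k^2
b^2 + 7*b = b*(b + 7)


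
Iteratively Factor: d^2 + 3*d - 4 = (d - 1)*(d + 4)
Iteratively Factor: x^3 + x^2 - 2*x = (x)*(x^2 + x - 2) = x*(x + 2)*(x - 1)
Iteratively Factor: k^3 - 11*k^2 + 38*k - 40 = (k - 2)*(k^2 - 9*k + 20) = (k - 4)*(k - 2)*(k - 5)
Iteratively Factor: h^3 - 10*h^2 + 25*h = (h - 5)*(h^2 - 5*h) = (h - 5)^2*(h)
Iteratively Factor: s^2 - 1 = (s + 1)*(s - 1)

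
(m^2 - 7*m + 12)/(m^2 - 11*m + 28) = (m - 3)/(m - 7)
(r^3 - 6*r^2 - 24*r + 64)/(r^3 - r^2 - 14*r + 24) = (r - 8)/(r - 3)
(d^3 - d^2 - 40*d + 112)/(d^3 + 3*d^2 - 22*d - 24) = (d^2 + 3*d - 28)/(d^2 + 7*d + 6)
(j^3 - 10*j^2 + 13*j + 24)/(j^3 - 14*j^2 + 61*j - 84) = (j^2 - 7*j - 8)/(j^2 - 11*j + 28)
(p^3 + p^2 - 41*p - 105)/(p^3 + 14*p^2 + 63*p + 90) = (p - 7)/(p + 6)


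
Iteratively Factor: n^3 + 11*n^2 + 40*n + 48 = (n + 4)*(n^2 + 7*n + 12) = (n + 3)*(n + 4)*(n + 4)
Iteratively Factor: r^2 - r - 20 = (r - 5)*(r + 4)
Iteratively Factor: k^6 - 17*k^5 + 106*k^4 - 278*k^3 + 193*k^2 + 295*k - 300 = (k - 5)*(k^5 - 12*k^4 + 46*k^3 - 48*k^2 - 47*k + 60) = (k - 5)*(k - 3)*(k^4 - 9*k^3 + 19*k^2 + 9*k - 20) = (k - 5)*(k - 3)*(k - 1)*(k^3 - 8*k^2 + 11*k + 20) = (k - 5)*(k - 3)*(k - 1)*(k + 1)*(k^2 - 9*k + 20) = (k - 5)*(k - 4)*(k - 3)*(k - 1)*(k + 1)*(k - 5)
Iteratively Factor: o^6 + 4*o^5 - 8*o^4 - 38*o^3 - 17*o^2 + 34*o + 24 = (o + 1)*(o^5 + 3*o^4 - 11*o^3 - 27*o^2 + 10*o + 24) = (o + 1)^2*(o^4 + 2*o^3 - 13*o^2 - 14*o + 24) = (o + 1)^2*(o + 2)*(o^3 - 13*o + 12) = (o - 1)*(o + 1)^2*(o + 2)*(o^2 + o - 12) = (o - 1)*(o + 1)^2*(o + 2)*(o + 4)*(o - 3)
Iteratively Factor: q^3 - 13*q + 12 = (q - 1)*(q^2 + q - 12) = (q - 3)*(q - 1)*(q + 4)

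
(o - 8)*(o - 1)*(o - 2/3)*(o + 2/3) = o^4 - 9*o^3 + 68*o^2/9 + 4*o - 32/9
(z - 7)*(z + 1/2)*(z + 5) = z^3 - 3*z^2/2 - 36*z - 35/2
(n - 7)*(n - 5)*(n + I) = n^3 - 12*n^2 + I*n^2 + 35*n - 12*I*n + 35*I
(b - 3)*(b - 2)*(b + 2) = b^3 - 3*b^2 - 4*b + 12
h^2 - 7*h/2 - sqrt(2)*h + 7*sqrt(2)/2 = (h - 7/2)*(h - sqrt(2))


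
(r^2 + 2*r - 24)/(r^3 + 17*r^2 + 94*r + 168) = (r - 4)/(r^2 + 11*r + 28)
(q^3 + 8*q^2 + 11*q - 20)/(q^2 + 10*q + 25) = (q^2 + 3*q - 4)/(q + 5)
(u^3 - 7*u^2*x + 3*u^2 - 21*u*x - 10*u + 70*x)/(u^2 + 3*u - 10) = u - 7*x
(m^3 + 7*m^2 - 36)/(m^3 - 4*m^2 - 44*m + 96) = (m + 3)/(m - 8)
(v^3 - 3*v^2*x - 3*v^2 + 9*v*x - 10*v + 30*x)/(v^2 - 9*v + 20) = (v^2 - 3*v*x + 2*v - 6*x)/(v - 4)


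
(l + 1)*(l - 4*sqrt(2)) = l^2 - 4*sqrt(2)*l + l - 4*sqrt(2)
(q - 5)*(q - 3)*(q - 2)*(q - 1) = q^4 - 11*q^3 + 41*q^2 - 61*q + 30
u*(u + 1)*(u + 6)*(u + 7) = u^4 + 14*u^3 + 55*u^2 + 42*u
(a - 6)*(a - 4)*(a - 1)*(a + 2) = a^4 - 9*a^3 + 12*a^2 + 44*a - 48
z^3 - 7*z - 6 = (z - 3)*(z + 1)*(z + 2)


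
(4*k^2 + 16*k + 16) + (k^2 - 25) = 5*k^2 + 16*k - 9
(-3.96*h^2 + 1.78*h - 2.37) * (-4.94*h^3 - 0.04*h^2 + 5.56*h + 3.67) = 19.5624*h^5 - 8.6348*h^4 - 10.381*h^3 - 4.5416*h^2 - 6.6446*h - 8.6979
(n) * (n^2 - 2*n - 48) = n^3 - 2*n^2 - 48*n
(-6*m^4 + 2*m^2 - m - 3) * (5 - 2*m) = 12*m^5 - 30*m^4 - 4*m^3 + 12*m^2 + m - 15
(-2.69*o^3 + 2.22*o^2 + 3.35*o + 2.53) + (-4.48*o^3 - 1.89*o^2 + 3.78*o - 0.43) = -7.17*o^3 + 0.33*o^2 + 7.13*o + 2.1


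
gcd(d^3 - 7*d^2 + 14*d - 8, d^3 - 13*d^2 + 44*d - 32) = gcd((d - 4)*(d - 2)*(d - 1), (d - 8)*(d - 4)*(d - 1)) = d^2 - 5*d + 4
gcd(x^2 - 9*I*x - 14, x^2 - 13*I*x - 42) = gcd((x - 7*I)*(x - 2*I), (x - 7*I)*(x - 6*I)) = x - 7*I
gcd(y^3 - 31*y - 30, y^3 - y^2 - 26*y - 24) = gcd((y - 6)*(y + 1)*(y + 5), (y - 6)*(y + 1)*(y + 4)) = y^2 - 5*y - 6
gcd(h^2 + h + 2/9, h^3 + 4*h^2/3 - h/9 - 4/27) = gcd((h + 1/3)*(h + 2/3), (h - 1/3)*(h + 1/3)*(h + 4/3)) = h + 1/3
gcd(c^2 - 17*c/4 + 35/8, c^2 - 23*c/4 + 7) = c - 7/4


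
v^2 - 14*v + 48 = (v - 8)*(v - 6)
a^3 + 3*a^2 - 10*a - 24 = (a - 3)*(a + 2)*(a + 4)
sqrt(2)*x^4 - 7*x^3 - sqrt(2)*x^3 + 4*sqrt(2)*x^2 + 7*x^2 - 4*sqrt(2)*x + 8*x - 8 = (x - 1)*(x - 2*sqrt(2))^2*(sqrt(2)*x + 1)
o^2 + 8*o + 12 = (o + 2)*(o + 6)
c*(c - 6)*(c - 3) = c^3 - 9*c^2 + 18*c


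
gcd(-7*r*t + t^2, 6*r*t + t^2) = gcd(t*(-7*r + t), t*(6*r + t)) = t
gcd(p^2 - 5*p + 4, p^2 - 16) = p - 4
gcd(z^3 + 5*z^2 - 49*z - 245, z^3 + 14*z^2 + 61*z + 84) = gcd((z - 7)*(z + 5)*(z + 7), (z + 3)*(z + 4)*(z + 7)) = z + 7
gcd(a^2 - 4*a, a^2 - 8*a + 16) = a - 4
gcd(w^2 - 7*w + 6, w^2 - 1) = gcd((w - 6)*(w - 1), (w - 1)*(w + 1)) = w - 1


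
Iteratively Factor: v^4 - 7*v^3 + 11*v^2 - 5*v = (v - 5)*(v^3 - 2*v^2 + v) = v*(v - 5)*(v^2 - 2*v + 1) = v*(v - 5)*(v - 1)*(v - 1)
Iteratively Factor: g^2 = (g)*(g)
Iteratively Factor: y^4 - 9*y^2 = (y + 3)*(y^3 - 3*y^2) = y*(y + 3)*(y^2 - 3*y) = y^2*(y + 3)*(y - 3)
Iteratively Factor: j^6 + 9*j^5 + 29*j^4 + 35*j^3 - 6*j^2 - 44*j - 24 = (j + 1)*(j^5 + 8*j^4 + 21*j^3 + 14*j^2 - 20*j - 24) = (j + 1)*(j + 2)*(j^4 + 6*j^3 + 9*j^2 - 4*j - 12) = (j + 1)*(j + 2)*(j + 3)*(j^3 + 3*j^2 - 4) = (j + 1)*(j + 2)^2*(j + 3)*(j^2 + j - 2) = (j + 1)*(j + 2)^3*(j + 3)*(j - 1)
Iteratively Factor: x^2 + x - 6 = (x + 3)*(x - 2)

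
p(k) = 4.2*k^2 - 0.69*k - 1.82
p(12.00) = 594.70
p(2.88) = 31.03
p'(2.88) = 23.50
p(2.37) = 20.14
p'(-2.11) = -18.41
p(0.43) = -1.34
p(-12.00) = 611.26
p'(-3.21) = -27.65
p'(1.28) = 10.06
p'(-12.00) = -101.49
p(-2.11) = 18.33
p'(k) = 8.4*k - 0.69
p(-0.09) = -1.72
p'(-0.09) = -1.45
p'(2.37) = 19.22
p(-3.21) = 43.67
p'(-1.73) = -15.22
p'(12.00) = 100.11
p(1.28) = 4.18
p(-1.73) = 11.94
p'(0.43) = 2.92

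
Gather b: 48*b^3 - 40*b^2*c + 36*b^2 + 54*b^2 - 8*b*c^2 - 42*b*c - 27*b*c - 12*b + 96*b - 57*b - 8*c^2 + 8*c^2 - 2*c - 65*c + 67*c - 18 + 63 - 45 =48*b^3 + b^2*(90 - 40*c) + b*(-8*c^2 - 69*c + 27)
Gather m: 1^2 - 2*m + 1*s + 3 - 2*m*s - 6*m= m*(-2*s - 8) + s + 4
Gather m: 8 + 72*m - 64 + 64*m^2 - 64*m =64*m^2 + 8*m - 56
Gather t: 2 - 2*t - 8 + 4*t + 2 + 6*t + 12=8*t + 8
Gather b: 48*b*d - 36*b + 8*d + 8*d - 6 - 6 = b*(48*d - 36) + 16*d - 12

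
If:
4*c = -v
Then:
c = -v/4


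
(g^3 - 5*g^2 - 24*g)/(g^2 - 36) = g*(g^2 - 5*g - 24)/(g^2 - 36)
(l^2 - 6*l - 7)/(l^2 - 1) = (l - 7)/(l - 1)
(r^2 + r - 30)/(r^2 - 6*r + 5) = (r + 6)/(r - 1)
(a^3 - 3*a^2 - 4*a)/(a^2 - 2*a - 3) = a*(a - 4)/(a - 3)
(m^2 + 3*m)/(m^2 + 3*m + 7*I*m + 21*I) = m/(m + 7*I)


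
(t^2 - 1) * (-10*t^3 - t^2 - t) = -10*t^5 - t^4 + 9*t^3 + t^2 + t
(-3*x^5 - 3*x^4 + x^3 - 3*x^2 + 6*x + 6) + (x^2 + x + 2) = -3*x^5 - 3*x^4 + x^3 - 2*x^2 + 7*x + 8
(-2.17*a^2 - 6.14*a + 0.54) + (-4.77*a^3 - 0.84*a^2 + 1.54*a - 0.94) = -4.77*a^3 - 3.01*a^2 - 4.6*a - 0.4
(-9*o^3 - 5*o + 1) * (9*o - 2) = -81*o^4 + 18*o^3 - 45*o^2 + 19*o - 2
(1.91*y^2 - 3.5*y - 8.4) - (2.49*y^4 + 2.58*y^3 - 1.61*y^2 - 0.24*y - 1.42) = -2.49*y^4 - 2.58*y^3 + 3.52*y^2 - 3.26*y - 6.98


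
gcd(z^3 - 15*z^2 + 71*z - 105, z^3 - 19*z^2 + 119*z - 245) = z^2 - 12*z + 35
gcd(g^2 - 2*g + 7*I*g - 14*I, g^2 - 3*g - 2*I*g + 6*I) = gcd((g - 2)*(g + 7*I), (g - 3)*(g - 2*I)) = 1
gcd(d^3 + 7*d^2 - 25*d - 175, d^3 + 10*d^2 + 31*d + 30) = d + 5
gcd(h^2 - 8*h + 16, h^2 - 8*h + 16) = h^2 - 8*h + 16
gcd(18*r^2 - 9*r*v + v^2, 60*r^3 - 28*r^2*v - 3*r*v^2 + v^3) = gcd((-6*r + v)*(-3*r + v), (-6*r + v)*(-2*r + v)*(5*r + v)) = 6*r - v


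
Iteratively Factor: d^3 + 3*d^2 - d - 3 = (d - 1)*(d^2 + 4*d + 3) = (d - 1)*(d + 1)*(d + 3)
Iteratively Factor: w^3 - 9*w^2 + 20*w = (w - 4)*(w^2 - 5*w) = w*(w - 4)*(w - 5)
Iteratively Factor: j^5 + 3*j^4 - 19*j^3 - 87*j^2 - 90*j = (j)*(j^4 + 3*j^3 - 19*j^2 - 87*j - 90) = j*(j + 3)*(j^3 - 19*j - 30) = j*(j - 5)*(j + 3)*(j^2 + 5*j + 6) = j*(j - 5)*(j + 3)^2*(j + 2)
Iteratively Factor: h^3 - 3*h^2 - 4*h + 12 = (h - 3)*(h^2 - 4) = (h - 3)*(h + 2)*(h - 2)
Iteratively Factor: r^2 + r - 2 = (r - 1)*(r + 2)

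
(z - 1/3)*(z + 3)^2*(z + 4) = z^4 + 29*z^3/3 + 89*z^2/3 + 25*z - 12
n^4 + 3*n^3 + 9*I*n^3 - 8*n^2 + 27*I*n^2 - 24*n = n*(n + 3)*(n + I)*(n + 8*I)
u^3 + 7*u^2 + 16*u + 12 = (u + 2)^2*(u + 3)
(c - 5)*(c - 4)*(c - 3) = c^3 - 12*c^2 + 47*c - 60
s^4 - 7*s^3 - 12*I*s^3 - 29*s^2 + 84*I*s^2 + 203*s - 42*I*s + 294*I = (s - 7)*(s - 7*I)*(s - 6*I)*(s + I)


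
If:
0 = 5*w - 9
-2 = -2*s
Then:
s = 1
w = 9/5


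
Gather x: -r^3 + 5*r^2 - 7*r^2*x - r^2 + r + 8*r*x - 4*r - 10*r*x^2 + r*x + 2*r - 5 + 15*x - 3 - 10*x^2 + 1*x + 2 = -r^3 + 4*r^2 - r + x^2*(-10*r - 10) + x*(-7*r^2 + 9*r + 16) - 6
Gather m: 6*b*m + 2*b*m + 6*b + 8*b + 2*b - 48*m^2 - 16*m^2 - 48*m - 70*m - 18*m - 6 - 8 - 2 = 16*b - 64*m^2 + m*(8*b - 136) - 16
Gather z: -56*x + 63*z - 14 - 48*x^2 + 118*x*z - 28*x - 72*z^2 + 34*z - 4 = -48*x^2 - 84*x - 72*z^2 + z*(118*x + 97) - 18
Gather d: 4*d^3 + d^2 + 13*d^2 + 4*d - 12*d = 4*d^3 + 14*d^2 - 8*d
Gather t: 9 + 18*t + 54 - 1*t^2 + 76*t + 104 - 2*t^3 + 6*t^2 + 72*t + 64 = -2*t^3 + 5*t^2 + 166*t + 231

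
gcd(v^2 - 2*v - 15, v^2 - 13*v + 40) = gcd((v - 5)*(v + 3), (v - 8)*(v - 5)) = v - 5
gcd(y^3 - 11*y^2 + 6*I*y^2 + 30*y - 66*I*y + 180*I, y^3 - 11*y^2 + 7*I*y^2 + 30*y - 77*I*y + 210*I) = y^2 - 11*y + 30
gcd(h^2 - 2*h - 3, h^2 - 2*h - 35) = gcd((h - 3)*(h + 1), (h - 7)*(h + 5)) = 1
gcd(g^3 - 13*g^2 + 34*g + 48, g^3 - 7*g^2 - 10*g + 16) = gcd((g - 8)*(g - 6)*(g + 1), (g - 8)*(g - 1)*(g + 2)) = g - 8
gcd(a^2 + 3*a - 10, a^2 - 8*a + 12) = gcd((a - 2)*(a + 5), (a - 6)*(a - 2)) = a - 2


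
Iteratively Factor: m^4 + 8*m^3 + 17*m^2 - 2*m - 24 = (m + 4)*(m^3 + 4*m^2 + m - 6) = (m + 2)*(m + 4)*(m^2 + 2*m - 3) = (m - 1)*(m + 2)*(m + 4)*(m + 3)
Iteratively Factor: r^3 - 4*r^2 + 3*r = (r - 1)*(r^2 - 3*r) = (r - 3)*(r - 1)*(r)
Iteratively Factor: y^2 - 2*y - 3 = (y - 3)*(y + 1)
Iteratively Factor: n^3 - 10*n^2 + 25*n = (n - 5)*(n^2 - 5*n) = (n - 5)^2*(n)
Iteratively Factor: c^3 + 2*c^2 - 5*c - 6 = (c + 3)*(c^2 - c - 2) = (c - 2)*(c + 3)*(c + 1)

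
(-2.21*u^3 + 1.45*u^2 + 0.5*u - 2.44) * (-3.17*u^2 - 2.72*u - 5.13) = 7.0057*u^5 + 1.4147*u^4 + 5.8083*u^3 - 1.0637*u^2 + 4.0718*u + 12.5172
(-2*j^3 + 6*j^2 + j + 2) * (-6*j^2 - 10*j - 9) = 12*j^5 - 16*j^4 - 48*j^3 - 76*j^2 - 29*j - 18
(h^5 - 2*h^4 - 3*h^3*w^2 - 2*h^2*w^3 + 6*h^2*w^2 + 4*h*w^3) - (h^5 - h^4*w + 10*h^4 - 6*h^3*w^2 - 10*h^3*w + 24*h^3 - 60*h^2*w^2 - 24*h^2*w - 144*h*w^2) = h^4*w - 12*h^4 + 3*h^3*w^2 + 10*h^3*w - 24*h^3 - 2*h^2*w^3 + 66*h^2*w^2 + 24*h^2*w + 4*h*w^3 + 144*h*w^2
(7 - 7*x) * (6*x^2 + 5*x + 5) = -42*x^3 + 7*x^2 + 35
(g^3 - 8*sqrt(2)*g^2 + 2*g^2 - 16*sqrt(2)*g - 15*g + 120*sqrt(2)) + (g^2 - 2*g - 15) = g^3 - 8*sqrt(2)*g^2 + 3*g^2 - 16*sqrt(2)*g - 17*g - 15 + 120*sqrt(2)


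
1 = 1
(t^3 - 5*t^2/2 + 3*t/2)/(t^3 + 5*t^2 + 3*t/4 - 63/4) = 2*t*(t - 1)/(2*t^2 + 13*t + 21)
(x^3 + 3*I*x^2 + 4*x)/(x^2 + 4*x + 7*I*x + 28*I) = x*(x^2 + 3*I*x + 4)/(x^2 + x*(4 + 7*I) + 28*I)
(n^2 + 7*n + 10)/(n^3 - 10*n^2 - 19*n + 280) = (n + 2)/(n^2 - 15*n + 56)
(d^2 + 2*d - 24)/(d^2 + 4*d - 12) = (d - 4)/(d - 2)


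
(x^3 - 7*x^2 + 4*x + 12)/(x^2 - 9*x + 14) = (x^2 - 5*x - 6)/(x - 7)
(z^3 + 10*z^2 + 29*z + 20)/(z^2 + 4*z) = z + 6 + 5/z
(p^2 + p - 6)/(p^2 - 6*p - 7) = (-p^2 - p + 6)/(-p^2 + 6*p + 7)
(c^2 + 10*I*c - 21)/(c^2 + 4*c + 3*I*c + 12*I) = (c + 7*I)/(c + 4)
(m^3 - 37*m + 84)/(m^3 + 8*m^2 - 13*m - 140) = (m - 3)/(m + 5)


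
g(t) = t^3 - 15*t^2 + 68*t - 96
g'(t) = 3*t^2 - 30*t + 68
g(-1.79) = -271.52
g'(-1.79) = 131.31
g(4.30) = -1.44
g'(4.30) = -5.53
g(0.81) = -50.23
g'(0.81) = 45.67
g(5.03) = -6.21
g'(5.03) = -7.00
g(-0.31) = -118.55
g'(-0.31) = 77.59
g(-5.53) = -1099.87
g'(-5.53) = 325.64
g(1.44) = -26.20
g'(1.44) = 31.02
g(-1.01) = -181.01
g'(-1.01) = 101.36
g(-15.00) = -7866.00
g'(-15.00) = 1193.00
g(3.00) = 0.00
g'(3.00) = 5.00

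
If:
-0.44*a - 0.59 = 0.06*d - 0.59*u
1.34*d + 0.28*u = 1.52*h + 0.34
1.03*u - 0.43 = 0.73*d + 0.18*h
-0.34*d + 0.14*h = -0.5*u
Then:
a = -1.55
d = -0.69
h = -0.87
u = -0.23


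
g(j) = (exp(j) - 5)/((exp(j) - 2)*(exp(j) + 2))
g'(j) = -(exp(j) - 5)*exp(j)/((exp(j) - 2)*(exp(j) + 2)^2) - (exp(j) - 5)*exp(j)/((exp(j) - 2)^2*(exp(j) + 2)) + exp(j)/((exp(j) - 2)*(exp(j) + 2)) = (-exp(2*j) + 10*exp(j) - 4)*exp(j)/(exp(4*j) - 8*exp(2*j) + 16)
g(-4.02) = 1.25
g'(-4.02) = -0.00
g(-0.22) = 1.25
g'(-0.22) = 0.24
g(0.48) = 2.44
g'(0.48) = 8.01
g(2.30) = 0.05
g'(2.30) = -0.00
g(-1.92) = 1.22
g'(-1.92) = -0.02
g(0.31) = 1.70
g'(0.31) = 2.31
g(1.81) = 0.03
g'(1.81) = 0.11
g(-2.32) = 1.23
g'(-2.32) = -0.02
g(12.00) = 0.00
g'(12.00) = 0.00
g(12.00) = 0.00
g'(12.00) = 0.00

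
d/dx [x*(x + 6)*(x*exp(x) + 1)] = x^3*exp(x) + 9*x^2*exp(x) + 12*x*exp(x) + 2*x + 6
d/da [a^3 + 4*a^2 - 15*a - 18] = 3*a^2 + 8*a - 15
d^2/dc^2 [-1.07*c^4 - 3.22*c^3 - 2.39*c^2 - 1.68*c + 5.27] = -12.84*c^2 - 19.32*c - 4.78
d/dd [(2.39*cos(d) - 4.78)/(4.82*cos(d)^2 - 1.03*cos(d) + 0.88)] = (11.5198*cos(d)^2 - 46.0792*cos(d) + 2.8202)*sin(d)/(23.2324*cos(d)^4 - 9.9292*cos(d)^3 + 9.5441*cos(d)^2 - 1.8128*cos(d) + 0.7744)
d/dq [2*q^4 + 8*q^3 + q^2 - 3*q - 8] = 8*q^3 + 24*q^2 + 2*q - 3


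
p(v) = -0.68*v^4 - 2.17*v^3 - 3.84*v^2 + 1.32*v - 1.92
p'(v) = -2.72*v^3 - 6.51*v^2 - 7.68*v + 1.32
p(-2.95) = -35.02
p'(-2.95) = 37.15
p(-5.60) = -417.39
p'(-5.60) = 317.85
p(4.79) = -680.16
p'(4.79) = -483.77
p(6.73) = -2223.41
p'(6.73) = -1174.34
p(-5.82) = -492.08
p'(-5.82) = 361.72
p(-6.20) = -645.33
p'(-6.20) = 446.94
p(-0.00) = -1.92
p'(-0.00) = 1.32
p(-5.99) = -556.65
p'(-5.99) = 398.33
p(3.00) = -146.19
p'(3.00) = -153.75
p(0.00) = -1.92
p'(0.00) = 1.32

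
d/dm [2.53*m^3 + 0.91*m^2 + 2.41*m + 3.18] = 7.59*m^2 + 1.82*m + 2.41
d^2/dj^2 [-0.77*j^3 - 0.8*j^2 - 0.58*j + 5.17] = -4.62*j - 1.6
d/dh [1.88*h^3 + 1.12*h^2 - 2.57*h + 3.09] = 5.64*h^2 + 2.24*h - 2.57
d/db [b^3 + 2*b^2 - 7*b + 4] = 3*b^2 + 4*b - 7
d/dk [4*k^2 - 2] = 8*k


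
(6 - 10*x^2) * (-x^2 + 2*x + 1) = 10*x^4 - 20*x^3 - 16*x^2 + 12*x + 6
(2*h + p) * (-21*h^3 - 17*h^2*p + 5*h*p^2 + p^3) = -42*h^4 - 55*h^3*p - 7*h^2*p^2 + 7*h*p^3 + p^4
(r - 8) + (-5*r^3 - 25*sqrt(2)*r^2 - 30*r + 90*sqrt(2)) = -5*r^3 - 25*sqrt(2)*r^2 - 29*r - 8 + 90*sqrt(2)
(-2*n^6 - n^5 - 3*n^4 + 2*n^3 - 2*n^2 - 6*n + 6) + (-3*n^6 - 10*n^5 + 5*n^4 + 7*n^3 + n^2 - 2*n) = -5*n^6 - 11*n^5 + 2*n^4 + 9*n^3 - n^2 - 8*n + 6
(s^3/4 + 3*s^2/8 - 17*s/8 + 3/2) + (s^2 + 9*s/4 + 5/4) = s^3/4 + 11*s^2/8 + s/8 + 11/4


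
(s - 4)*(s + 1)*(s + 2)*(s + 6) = s^4 + 5*s^3 - 16*s^2 - 68*s - 48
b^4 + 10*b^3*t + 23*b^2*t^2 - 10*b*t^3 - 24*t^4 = (b - t)*(b + t)*(b + 4*t)*(b + 6*t)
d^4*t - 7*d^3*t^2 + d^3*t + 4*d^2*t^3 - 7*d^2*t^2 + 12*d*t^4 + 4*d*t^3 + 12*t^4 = (d - 6*t)*(d - 2*t)*(d + t)*(d*t + t)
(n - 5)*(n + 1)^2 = n^3 - 3*n^2 - 9*n - 5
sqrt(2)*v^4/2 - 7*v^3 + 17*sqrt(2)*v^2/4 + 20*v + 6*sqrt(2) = (v - 6*sqrt(2))*(v - 2*sqrt(2))*(v + sqrt(2)/2)*(sqrt(2)*v/2 + 1/2)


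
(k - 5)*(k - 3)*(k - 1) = k^3 - 9*k^2 + 23*k - 15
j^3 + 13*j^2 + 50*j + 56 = (j + 2)*(j + 4)*(j + 7)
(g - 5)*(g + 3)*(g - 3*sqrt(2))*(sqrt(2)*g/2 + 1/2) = sqrt(2)*g^4/2 - 5*g^3/2 - sqrt(2)*g^3 - 9*sqrt(2)*g^2 + 5*g^2 + 3*sqrt(2)*g + 75*g/2 + 45*sqrt(2)/2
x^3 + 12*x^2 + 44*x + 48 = (x + 2)*(x + 4)*(x + 6)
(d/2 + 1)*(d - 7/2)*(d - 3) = d^3/2 - 9*d^2/4 - 5*d/4 + 21/2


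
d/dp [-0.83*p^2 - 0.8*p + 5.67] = -1.66*p - 0.8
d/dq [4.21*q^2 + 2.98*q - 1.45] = 8.42*q + 2.98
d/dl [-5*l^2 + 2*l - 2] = 2 - 10*l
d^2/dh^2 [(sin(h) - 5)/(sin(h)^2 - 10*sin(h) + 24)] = (-sin(h)^5 + 10*sin(h)^4 - 4*sin(h)^3 - 250*sin(h)^2 + 780*sin(h) - 280)/(sin(h)^2 - 10*sin(h) + 24)^3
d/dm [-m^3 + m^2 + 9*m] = -3*m^2 + 2*m + 9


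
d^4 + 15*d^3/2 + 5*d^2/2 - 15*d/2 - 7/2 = (d - 1)*(d + 1/2)*(d + 1)*(d + 7)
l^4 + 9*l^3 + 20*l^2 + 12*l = l*(l + 1)*(l + 2)*(l + 6)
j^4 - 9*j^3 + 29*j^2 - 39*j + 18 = (j - 3)^2*(j - 2)*(j - 1)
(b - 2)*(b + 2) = b^2 - 4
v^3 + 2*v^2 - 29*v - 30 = (v - 5)*(v + 1)*(v + 6)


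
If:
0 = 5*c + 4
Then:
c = -4/5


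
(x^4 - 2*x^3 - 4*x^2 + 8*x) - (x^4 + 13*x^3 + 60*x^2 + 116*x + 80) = -15*x^3 - 64*x^2 - 108*x - 80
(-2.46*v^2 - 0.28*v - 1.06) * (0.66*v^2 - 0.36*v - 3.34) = -1.6236*v^4 + 0.7008*v^3 + 7.6176*v^2 + 1.3168*v + 3.5404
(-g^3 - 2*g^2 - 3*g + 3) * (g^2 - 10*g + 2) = -g^5 + 8*g^4 + 15*g^3 + 29*g^2 - 36*g + 6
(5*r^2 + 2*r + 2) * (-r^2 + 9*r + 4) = -5*r^4 + 43*r^3 + 36*r^2 + 26*r + 8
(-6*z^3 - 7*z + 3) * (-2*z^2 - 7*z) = 12*z^5 + 42*z^4 + 14*z^3 + 43*z^2 - 21*z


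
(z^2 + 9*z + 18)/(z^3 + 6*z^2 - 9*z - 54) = 1/(z - 3)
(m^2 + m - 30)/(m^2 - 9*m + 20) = (m + 6)/(m - 4)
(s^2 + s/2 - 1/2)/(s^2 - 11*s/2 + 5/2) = (s + 1)/(s - 5)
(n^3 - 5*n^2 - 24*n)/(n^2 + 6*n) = (n^2 - 5*n - 24)/(n + 6)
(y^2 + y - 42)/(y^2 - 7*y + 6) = (y + 7)/(y - 1)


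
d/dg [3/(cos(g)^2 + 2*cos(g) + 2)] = 6*(cos(g) + 1)*sin(g)/(cos(g)^2 + 2*cos(g) + 2)^2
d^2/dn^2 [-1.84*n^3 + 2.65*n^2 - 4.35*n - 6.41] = 5.3 - 11.04*n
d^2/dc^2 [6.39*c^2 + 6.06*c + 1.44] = 12.7800000000000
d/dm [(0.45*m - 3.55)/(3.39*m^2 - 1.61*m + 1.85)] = (-1.5255*m^2 + 24.069*m - 4.883)/(11.4921*m^4 - 10.9158*m^3 + 15.1351*m^2 - 5.957*m + 3.4225)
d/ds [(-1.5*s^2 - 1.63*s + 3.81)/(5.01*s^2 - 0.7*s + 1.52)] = (9.2163*s^2 - 42.7362*s + 0.1894)/(25.1001*s^4 - 7.014*s^3 + 15.7204*s^2 - 2.128*s + 2.3104)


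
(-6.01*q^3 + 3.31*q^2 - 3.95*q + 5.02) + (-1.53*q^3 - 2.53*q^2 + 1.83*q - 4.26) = -7.54*q^3 + 0.78*q^2 - 2.12*q + 0.76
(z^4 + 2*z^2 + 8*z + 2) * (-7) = -7*z^4 - 14*z^2 - 56*z - 14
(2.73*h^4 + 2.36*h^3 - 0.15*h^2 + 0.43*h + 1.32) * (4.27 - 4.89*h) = -13.3497*h^5 + 0.1167*h^4 + 10.8107*h^3 - 2.7432*h^2 - 4.6187*h + 5.6364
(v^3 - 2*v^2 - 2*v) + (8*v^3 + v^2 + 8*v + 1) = 9*v^3 - v^2 + 6*v + 1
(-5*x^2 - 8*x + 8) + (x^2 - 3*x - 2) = -4*x^2 - 11*x + 6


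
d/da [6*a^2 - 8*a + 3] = 12*a - 8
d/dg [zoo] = 0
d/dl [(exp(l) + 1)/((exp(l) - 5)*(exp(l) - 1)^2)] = 2*(-exp(2*l) + exp(l) + 8)*exp(l)/(exp(5*l) - 13*exp(4*l) + 58*exp(3*l) - 106*exp(2*l) + 85*exp(l) - 25)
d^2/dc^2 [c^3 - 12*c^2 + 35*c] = 6*c - 24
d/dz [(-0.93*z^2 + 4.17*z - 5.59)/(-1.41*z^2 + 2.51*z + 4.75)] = (3.5454*z^2 - 24.5988*z + 33.8384)/(1.9881*z^4 - 7.0782*z^3 - 7.0949*z^2 + 23.845*z + 22.5625)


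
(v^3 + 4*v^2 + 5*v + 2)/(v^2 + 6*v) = (v^3 + 4*v^2 + 5*v + 2)/(v*(v + 6))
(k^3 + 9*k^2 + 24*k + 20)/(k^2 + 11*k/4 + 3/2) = 4*(k^2 + 7*k + 10)/(4*k + 3)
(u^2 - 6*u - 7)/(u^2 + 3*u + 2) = (u - 7)/(u + 2)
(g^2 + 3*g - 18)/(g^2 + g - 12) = (g + 6)/(g + 4)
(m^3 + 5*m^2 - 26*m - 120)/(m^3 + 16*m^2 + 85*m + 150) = (m^2 - m - 20)/(m^2 + 10*m + 25)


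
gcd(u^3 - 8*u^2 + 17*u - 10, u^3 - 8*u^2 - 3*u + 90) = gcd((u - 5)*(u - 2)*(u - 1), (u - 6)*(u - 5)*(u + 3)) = u - 5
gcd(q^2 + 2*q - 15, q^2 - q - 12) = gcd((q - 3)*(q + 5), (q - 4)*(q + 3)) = 1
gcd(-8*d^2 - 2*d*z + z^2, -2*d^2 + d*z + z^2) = 2*d + z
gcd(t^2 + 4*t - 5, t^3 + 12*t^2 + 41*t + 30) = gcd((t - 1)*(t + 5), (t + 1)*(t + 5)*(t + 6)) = t + 5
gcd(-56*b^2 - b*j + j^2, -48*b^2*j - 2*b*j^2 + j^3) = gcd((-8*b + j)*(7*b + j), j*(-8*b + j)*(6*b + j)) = 8*b - j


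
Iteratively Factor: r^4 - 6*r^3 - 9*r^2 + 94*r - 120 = (r - 2)*(r^3 - 4*r^2 - 17*r + 60) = (r - 3)*(r - 2)*(r^2 - r - 20) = (r - 3)*(r - 2)*(r + 4)*(r - 5)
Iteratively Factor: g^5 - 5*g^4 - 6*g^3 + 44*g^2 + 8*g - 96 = (g - 3)*(g^4 - 2*g^3 - 12*g^2 + 8*g + 32) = (g - 3)*(g + 2)*(g^3 - 4*g^2 - 4*g + 16) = (g - 3)*(g + 2)^2*(g^2 - 6*g + 8) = (g - 4)*(g - 3)*(g + 2)^2*(g - 2)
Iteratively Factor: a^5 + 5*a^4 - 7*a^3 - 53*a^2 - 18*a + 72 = (a - 1)*(a^4 + 6*a^3 - a^2 - 54*a - 72) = (a - 1)*(a + 2)*(a^3 + 4*a^2 - 9*a - 36) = (a - 3)*(a - 1)*(a + 2)*(a^2 + 7*a + 12) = (a - 3)*(a - 1)*(a + 2)*(a + 4)*(a + 3)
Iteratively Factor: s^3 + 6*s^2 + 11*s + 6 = (s + 3)*(s^2 + 3*s + 2) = (s + 1)*(s + 3)*(s + 2)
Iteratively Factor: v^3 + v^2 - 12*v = (v + 4)*(v^2 - 3*v) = v*(v + 4)*(v - 3)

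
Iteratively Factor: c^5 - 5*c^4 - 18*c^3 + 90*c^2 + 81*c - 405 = (c - 3)*(c^4 - 2*c^3 - 24*c^2 + 18*c + 135) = (c - 5)*(c - 3)*(c^3 + 3*c^2 - 9*c - 27) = (c - 5)*(c - 3)*(c + 3)*(c^2 - 9) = (c - 5)*(c - 3)*(c + 3)^2*(c - 3)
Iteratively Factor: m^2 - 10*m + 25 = (m - 5)*(m - 5)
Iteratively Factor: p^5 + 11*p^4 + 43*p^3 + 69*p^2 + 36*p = (p + 3)*(p^4 + 8*p^3 + 19*p^2 + 12*p) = (p + 3)*(p + 4)*(p^3 + 4*p^2 + 3*p) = (p + 1)*(p + 3)*(p + 4)*(p^2 + 3*p) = p*(p + 1)*(p + 3)*(p + 4)*(p + 3)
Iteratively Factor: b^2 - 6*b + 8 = (b - 2)*(b - 4)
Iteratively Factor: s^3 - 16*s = (s)*(s^2 - 16) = s*(s - 4)*(s + 4)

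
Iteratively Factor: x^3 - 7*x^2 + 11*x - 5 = (x - 1)*(x^2 - 6*x + 5) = (x - 1)^2*(x - 5)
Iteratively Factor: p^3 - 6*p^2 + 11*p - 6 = (p - 2)*(p^2 - 4*p + 3) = (p - 3)*(p - 2)*(p - 1)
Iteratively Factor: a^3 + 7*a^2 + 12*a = (a)*(a^2 + 7*a + 12) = a*(a + 4)*(a + 3)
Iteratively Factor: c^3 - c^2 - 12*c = (c + 3)*(c^2 - 4*c) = c*(c + 3)*(c - 4)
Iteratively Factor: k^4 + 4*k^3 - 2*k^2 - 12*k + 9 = (k + 3)*(k^3 + k^2 - 5*k + 3) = (k + 3)^2*(k^2 - 2*k + 1) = (k - 1)*(k + 3)^2*(k - 1)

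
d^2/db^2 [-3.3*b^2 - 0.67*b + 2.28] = -6.60000000000000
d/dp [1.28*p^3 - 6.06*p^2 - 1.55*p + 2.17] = 3.84*p^2 - 12.12*p - 1.55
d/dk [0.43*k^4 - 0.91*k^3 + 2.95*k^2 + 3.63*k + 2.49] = 1.72*k^3 - 2.73*k^2 + 5.9*k + 3.63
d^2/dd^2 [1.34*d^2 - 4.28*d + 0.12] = 2.68000000000000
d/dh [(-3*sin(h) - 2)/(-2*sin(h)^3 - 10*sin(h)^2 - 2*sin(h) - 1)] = (-49*sin(h) + 3*sin(3*h) + 21*cos(2*h) - 22)*cos(h)/(2*sin(h)^3 + 10*sin(h)^2 + 2*sin(h) + 1)^2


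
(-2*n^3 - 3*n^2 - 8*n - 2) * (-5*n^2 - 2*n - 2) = 10*n^5 + 19*n^4 + 50*n^3 + 32*n^2 + 20*n + 4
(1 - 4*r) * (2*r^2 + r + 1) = -8*r^3 - 2*r^2 - 3*r + 1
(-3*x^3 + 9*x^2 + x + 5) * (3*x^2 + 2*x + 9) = -9*x^5 + 21*x^4 - 6*x^3 + 98*x^2 + 19*x + 45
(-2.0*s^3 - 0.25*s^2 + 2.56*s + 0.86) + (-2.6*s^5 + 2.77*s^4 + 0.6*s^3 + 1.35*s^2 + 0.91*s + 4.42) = -2.6*s^5 + 2.77*s^4 - 1.4*s^3 + 1.1*s^2 + 3.47*s + 5.28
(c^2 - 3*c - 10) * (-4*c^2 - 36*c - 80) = -4*c^4 - 24*c^3 + 68*c^2 + 600*c + 800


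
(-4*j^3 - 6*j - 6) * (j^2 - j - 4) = -4*j^5 + 4*j^4 + 10*j^3 + 30*j + 24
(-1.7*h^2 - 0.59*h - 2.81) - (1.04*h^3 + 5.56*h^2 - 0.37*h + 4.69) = -1.04*h^3 - 7.26*h^2 - 0.22*h - 7.5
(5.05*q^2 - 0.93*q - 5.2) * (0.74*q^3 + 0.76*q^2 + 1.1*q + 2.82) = 3.737*q^5 + 3.1498*q^4 + 1.0002*q^3 + 9.266*q^2 - 8.3426*q - 14.664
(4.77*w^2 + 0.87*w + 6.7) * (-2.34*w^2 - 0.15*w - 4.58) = -11.1618*w^4 - 2.7513*w^3 - 37.6551*w^2 - 4.9896*w - 30.686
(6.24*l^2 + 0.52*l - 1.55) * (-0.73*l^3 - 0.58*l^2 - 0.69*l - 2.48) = -4.5552*l^5 - 3.9988*l^4 - 3.4757*l^3 - 14.935*l^2 - 0.2201*l + 3.844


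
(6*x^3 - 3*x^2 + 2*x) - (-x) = 6*x^3 - 3*x^2 + 3*x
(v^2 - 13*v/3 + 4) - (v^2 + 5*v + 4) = -28*v/3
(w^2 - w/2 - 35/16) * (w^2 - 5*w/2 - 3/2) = w^4 - 3*w^3 - 39*w^2/16 + 199*w/32 + 105/32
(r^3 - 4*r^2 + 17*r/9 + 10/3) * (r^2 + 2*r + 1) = r^5 - 2*r^4 - 46*r^3/9 + 28*r^2/9 + 77*r/9 + 10/3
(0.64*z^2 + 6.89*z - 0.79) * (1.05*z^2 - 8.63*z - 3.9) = 0.672*z^4 + 1.7113*z^3 - 62.7862*z^2 - 20.0533*z + 3.081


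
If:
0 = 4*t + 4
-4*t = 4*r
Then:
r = 1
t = -1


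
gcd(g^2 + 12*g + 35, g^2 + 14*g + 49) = g + 7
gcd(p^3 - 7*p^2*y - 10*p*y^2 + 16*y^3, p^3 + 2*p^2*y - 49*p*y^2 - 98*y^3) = p + 2*y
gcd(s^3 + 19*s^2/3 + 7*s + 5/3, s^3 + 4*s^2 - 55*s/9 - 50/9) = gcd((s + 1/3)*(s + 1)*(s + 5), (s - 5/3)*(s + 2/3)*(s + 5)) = s + 5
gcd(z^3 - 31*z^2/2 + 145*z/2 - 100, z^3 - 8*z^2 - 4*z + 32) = z - 8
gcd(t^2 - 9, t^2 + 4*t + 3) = t + 3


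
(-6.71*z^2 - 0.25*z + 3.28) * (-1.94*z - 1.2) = 13.0174*z^3 + 8.537*z^2 - 6.0632*z - 3.936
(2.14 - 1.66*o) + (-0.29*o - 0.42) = 1.72 - 1.95*o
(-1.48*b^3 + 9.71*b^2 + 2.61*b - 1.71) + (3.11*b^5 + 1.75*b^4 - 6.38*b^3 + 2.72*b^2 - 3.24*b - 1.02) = 3.11*b^5 + 1.75*b^4 - 7.86*b^3 + 12.43*b^2 - 0.63*b - 2.73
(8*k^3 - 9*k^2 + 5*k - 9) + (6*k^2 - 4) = 8*k^3 - 3*k^2 + 5*k - 13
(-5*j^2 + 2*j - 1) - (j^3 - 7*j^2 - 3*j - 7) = -j^3 + 2*j^2 + 5*j + 6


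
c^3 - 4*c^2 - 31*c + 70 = (c - 7)*(c - 2)*(c + 5)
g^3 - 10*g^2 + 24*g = g*(g - 6)*(g - 4)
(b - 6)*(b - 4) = b^2 - 10*b + 24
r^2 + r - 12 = (r - 3)*(r + 4)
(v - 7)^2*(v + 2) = v^3 - 12*v^2 + 21*v + 98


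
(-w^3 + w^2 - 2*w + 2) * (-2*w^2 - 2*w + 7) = 2*w^5 - 5*w^3 + 7*w^2 - 18*w + 14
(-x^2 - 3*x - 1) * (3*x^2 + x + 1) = -3*x^4 - 10*x^3 - 7*x^2 - 4*x - 1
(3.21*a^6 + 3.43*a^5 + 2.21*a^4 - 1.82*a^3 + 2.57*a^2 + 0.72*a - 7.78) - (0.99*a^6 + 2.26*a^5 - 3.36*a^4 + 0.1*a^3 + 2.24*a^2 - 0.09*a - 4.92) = 2.22*a^6 + 1.17*a^5 + 5.57*a^4 - 1.92*a^3 + 0.33*a^2 + 0.81*a - 2.86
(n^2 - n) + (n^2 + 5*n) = 2*n^2 + 4*n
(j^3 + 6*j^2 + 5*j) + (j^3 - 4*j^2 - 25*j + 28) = 2*j^3 + 2*j^2 - 20*j + 28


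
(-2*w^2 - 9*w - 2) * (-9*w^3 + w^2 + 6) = 18*w^5 + 79*w^4 + 9*w^3 - 14*w^2 - 54*w - 12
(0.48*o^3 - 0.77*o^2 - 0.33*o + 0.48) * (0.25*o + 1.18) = 0.12*o^4 + 0.3739*o^3 - 0.9911*o^2 - 0.2694*o + 0.5664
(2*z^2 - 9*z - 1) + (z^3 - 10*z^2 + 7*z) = z^3 - 8*z^2 - 2*z - 1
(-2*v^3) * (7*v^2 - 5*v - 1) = -14*v^5 + 10*v^4 + 2*v^3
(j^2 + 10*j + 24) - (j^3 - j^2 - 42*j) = -j^3 + 2*j^2 + 52*j + 24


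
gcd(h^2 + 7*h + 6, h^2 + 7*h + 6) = h^2 + 7*h + 6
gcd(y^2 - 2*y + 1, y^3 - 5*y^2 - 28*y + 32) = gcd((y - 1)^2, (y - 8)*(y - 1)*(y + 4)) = y - 1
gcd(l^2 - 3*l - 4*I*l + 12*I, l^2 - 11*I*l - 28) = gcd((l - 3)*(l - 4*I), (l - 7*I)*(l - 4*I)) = l - 4*I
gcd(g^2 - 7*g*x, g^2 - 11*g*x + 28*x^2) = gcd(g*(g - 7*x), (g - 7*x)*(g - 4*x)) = -g + 7*x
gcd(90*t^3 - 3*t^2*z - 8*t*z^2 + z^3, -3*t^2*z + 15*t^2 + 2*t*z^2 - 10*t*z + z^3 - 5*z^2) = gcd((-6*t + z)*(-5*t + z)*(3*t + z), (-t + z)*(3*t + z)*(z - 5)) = 3*t + z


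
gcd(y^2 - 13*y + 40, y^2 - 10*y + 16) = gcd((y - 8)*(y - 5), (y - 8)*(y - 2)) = y - 8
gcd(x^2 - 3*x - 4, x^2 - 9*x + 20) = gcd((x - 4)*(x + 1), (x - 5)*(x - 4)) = x - 4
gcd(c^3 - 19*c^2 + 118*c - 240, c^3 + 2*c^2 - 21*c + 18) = 1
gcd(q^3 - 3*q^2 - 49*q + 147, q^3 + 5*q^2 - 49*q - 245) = q^2 - 49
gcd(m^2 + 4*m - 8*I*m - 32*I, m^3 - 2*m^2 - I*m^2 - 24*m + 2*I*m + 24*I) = m + 4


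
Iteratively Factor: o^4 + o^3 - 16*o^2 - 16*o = (o + 4)*(o^3 - 3*o^2 - 4*o) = (o - 4)*(o + 4)*(o^2 + o) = o*(o - 4)*(o + 4)*(o + 1)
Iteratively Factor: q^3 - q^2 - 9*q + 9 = (q - 1)*(q^2 - 9) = (q - 1)*(q + 3)*(q - 3)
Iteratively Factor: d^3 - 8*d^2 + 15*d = (d - 3)*(d^2 - 5*d) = d*(d - 3)*(d - 5)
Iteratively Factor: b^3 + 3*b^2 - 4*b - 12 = (b + 3)*(b^2 - 4) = (b + 2)*(b + 3)*(b - 2)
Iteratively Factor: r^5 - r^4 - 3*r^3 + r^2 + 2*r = (r + 1)*(r^4 - 2*r^3 - r^2 + 2*r) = r*(r + 1)*(r^3 - 2*r^2 - r + 2) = r*(r - 2)*(r + 1)*(r^2 - 1) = r*(r - 2)*(r - 1)*(r + 1)*(r + 1)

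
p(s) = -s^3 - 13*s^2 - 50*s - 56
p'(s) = -3*s^2 - 26*s - 50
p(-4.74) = -4.58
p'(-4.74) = 5.84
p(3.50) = -433.12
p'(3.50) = -177.75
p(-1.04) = -16.94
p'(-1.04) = -26.20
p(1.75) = -188.67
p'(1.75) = -104.69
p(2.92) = -337.74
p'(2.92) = -151.50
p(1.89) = -203.69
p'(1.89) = -109.86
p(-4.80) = -4.93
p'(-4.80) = 5.68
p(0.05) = -58.53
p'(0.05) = -51.31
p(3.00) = -350.00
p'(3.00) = -155.00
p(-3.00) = 4.00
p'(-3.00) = 1.00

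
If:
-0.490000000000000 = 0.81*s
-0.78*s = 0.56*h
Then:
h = 0.84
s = -0.60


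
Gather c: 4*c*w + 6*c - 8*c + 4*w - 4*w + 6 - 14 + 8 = c*(4*w - 2)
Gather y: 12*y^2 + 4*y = 12*y^2 + 4*y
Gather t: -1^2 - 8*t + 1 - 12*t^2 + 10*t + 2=-12*t^2 + 2*t + 2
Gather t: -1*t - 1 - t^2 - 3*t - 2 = -t^2 - 4*t - 3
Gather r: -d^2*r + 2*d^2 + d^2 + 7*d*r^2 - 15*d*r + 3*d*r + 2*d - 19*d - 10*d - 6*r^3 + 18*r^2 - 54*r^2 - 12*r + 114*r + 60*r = 3*d^2 - 27*d - 6*r^3 + r^2*(7*d - 36) + r*(-d^2 - 12*d + 162)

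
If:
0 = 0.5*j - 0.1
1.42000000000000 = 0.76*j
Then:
No Solution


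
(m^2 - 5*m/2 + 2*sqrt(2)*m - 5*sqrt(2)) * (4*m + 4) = 4*m^3 - 6*m^2 + 8*sqrt(2)*m^2 - 12*sqrt(2)*m - 10*m - 20*sqrt(2)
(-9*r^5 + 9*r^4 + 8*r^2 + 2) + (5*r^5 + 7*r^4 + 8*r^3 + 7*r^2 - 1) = -4*r^5 + 16*r^4 + 8*r^3 + 15*r^2 + 1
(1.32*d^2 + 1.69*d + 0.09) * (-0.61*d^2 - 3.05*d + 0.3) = -0.8052*d^4 - 5.0569*d^3 - 4.8134*d^2 + 0.2325*d + 0.027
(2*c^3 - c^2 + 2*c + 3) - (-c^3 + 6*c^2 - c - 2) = 3*c^3 - 7*c^2 + 3*c + 5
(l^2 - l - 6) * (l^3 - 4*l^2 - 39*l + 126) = l^5 - 5*l^4 - 41*l^3 + 189*l^2 + 108*l - 756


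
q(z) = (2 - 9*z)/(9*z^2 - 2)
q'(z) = -18*z*(2 - 9*z)/(9*z^2 - 2)^2 - 9/(9*z^2 - 2)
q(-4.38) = 0.24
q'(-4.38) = 0.06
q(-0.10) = -1.52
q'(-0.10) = 6.14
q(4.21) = -0.23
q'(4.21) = 0.05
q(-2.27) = 0.51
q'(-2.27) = 0.26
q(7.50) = -0.13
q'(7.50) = 0.02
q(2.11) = -0.45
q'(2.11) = 0.21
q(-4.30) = 0.25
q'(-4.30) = 0.06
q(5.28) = -0.18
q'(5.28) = 0.03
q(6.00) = -0.16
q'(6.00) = 0.03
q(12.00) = -0.08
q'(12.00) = 0.01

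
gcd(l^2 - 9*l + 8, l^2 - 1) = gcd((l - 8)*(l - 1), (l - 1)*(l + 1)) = l - 1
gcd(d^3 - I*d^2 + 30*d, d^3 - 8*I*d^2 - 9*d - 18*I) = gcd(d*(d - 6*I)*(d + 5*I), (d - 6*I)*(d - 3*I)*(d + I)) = d - 6*I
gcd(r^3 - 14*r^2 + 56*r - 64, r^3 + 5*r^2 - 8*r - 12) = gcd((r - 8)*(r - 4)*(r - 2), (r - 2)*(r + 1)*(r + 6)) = r - 2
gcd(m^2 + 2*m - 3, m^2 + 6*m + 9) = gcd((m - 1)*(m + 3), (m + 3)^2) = m + 3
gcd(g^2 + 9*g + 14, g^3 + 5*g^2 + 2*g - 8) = g + 2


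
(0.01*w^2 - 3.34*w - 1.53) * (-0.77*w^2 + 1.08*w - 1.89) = -0.0077*w^4 + 2.5826*w^3 - 2.448*w^2 + 4.6602*w + 2.8917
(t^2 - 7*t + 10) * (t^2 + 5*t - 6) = t^4 - 2*t^3 - 31*t^2 + 92*t - 60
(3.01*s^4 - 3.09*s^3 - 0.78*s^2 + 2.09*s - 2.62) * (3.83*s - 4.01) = 11.5283*s^5 - 23.9048*s^4 + 9.4035*s^3 + 11.1325*s^2 - 18.4155*s + 10.5062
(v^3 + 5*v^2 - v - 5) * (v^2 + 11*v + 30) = v^5 + 16*v^4 + 84*v^3 + 134*v^2 - 85*v - 150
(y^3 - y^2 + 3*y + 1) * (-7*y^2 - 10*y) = -7*y^5 - 3*y^4 - 11*y^3 - 37*y^2 - 10*y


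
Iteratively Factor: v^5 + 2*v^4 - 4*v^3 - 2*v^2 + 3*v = (v + 1)*(v^4 + v^3 - 5*v^2 + 3*v) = v*(v + 1)*(v^3 + v^2 - 5*v + 3) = v*(v + 1)*(v + 3)*(v^2 - 2*v + 1) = v*(v - 1)*(v + 1)*(v + 3)*(v - 1)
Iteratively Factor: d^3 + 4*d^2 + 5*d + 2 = (d + 1)*(d^2 + 3*d + 2) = (d + 1)*(d + 2)*(d + 1)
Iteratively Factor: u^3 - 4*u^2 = (u - 4)*(u^2) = u*(u - 4)*(u)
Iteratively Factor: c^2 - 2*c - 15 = (c - 5)*(c + 3)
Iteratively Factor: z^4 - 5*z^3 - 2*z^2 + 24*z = (z)*(z^3 - 5*z^2 - 2*z + 24) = z*(z - 4)*(z^2 - z - 6) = z*(z - 4)*(z - 3)*(z + 2)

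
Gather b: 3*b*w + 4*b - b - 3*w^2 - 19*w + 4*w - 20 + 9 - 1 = b*(3*w + 3) - 3*w^2 - 15*w - 12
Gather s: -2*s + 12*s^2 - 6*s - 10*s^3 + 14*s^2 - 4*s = -10*s^3 + 26*s^2 - 12*s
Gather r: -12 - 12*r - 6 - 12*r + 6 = -24*r - 12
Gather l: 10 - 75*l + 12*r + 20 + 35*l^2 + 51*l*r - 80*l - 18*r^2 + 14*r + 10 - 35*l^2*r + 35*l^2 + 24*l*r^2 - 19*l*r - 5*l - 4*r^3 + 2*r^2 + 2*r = l^2*(70 - 35*r) + l*(24*r^2 + 32*r - 160) - 4*r^3 - 16*r^2 + 28*r + 40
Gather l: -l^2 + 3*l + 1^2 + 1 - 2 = -l^2 + 3*l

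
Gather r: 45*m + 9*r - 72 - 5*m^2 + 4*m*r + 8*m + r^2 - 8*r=-5*m^2 + 53*m + r^2 + r*(4*m + 1) - 72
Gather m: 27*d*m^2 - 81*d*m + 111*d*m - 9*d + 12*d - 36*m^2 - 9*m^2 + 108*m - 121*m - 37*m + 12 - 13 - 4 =3*d + m^2*(27*d - 45) + m*(30*d - 50) - 5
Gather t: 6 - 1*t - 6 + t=0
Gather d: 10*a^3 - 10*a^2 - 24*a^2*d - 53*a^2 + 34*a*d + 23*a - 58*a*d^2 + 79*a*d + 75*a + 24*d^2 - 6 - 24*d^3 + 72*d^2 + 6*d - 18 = 10*a^3 - 63*a^2 + 98*a - 24*d^3 + d^2*(96 - 58*a) + d*(-24*a^2 + 113*a + 6) - 24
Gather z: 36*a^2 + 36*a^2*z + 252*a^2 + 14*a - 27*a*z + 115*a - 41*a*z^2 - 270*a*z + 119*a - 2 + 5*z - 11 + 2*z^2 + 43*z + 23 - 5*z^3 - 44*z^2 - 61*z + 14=288*a^2 + 248*a - 5*z^3 + z^2*(-41*a - 42) + z*(36*a^2 - 297*a - 13) + 24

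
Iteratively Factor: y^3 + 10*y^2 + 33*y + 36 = (y + 3)*(y^2 + 7*y + 12) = (y + 3)^2*(y + 4)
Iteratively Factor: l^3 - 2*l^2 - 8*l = (l)*(l^2 - 2*l - 8) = l*(l - 4)*(l + 2)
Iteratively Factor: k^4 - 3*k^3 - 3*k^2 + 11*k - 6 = (k - 3)*(k^3 - 3*k + 2) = (k - 3)*(k - 1)*(k^2 + k - 2) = (k - 3)*(k - 1)*(k + 2)*(k - 1)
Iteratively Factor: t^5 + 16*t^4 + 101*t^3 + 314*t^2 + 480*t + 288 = (t + 3)*(t^4 + 13*t^3 + 62*t^2 + 128*t + 96) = (t + 2)*(t + 3)*(t^3 + 11*t^2 + 40*t + 48) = (t + 2)*(t + 3)*(t + 4)*(t^2 + 7*t + 12) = (t + 2)*(t + 3)^2*(t + 4)*(t + 4)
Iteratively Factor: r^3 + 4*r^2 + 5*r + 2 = (r + 2)*(r^2 + 2*r + 1) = (r + 1)*(r + 2)*(r + 1)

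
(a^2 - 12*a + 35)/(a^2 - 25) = (a - 7)/(a + 5)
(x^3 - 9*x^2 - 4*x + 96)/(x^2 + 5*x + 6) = (x^2 - 12*x + 32)/(x + 2)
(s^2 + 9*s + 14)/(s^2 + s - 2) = (s + 7)/(s - 1)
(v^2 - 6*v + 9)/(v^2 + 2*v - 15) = (v - 3)/(v + 5)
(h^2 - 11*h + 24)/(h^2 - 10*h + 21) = (h - 8)/(h - 7)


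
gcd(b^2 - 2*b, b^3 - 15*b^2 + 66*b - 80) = b - 2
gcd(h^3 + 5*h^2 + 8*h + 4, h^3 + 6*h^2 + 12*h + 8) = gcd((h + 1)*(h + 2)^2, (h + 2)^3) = h^2 + 4*h + 4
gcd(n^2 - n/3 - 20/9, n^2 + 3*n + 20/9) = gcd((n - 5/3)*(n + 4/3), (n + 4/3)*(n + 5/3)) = n + 4/3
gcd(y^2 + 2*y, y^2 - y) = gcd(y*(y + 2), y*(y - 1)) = y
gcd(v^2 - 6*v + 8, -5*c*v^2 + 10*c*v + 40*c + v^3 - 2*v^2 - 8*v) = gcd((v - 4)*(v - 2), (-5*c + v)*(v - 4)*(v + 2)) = v - 4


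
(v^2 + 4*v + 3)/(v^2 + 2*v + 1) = (v + 3)/(v + 1)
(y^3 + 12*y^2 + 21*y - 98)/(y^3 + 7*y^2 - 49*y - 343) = (y - 2)/(y - 7)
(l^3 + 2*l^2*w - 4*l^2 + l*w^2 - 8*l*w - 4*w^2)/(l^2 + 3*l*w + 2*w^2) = (l^2 + l*w - 4*l - 4*w)/(l + 2*w)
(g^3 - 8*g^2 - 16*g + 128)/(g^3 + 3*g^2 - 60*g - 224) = (g - 4)/(g + 7)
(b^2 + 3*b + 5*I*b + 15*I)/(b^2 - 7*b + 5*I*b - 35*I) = (b + 3)/(b - 7)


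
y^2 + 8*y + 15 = (y + 3)*(y + 5)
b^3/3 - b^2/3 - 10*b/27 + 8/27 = (b/3 + 1/3)*(b - 4/3)*(b - 2/3)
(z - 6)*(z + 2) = z^2 - 4*z - 12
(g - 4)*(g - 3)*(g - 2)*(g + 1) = g^4 - 8*g^3 + 17*g^2 + 2*g - 24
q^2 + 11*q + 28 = (q + 4)*(q + 7)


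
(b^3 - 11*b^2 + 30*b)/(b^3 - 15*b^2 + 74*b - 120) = b/(b - 4)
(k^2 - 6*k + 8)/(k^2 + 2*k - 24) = (k - 2)/(k + 6)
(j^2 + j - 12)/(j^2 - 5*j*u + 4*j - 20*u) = (3 - j)/(-j + 5*u)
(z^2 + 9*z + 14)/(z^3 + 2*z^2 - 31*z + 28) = (z + 2)/(z^2 - 5*z + 4)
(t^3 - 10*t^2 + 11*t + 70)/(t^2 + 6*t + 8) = (t^2 - 12*t + 35)/(t + 4)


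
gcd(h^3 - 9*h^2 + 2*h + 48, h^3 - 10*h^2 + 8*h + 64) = h^2 - 6*h - 16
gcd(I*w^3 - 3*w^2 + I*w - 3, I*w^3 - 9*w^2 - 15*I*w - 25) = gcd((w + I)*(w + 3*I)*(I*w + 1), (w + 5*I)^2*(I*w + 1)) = w - I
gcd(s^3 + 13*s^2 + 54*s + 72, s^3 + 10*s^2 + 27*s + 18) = s^2 + 9*s + 18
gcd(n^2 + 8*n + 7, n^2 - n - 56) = n + 7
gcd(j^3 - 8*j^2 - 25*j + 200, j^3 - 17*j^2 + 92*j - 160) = j^2 - 13*j + 40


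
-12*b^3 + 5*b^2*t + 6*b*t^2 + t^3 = (-b + t)*(3*b + t)*(4*b + t)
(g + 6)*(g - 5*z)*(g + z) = g^3 - 4*g^2*z + 6*g^2 - 5*g*z^2 - 24*g*z - 30*z^2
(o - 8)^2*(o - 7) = o^3 - 23*o^2 + 176*o - 448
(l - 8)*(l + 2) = l^2 - 6*l - 16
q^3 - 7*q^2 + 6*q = q*(q - 6)*(q - 1)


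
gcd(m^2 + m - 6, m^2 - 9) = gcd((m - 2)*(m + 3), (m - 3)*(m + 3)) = m + 3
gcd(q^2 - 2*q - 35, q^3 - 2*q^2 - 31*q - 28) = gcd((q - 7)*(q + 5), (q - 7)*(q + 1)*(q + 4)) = q - 7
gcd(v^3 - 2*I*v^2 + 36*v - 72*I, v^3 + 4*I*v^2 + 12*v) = v^2 + 4*I*v + 12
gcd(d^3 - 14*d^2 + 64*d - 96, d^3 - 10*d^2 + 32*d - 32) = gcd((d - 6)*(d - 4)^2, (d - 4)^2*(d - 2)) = d^2 - 8*d + 16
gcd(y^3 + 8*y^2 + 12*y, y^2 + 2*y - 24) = y + 6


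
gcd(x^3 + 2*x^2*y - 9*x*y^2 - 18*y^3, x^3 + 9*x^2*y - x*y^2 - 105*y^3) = x - 3*y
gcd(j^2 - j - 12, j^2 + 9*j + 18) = j + 3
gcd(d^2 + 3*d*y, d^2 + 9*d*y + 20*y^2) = 1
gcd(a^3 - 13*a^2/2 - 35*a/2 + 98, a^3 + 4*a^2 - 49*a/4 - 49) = a^2 + a/2 - 14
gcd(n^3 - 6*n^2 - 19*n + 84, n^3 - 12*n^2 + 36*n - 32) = 1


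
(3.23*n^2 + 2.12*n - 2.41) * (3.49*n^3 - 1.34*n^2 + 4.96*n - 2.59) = 11.2727*n^5 + 3.0706*n^4 + 4.7691*n^3 + 5.3789*n^2 - 17.4444*n + 6.2419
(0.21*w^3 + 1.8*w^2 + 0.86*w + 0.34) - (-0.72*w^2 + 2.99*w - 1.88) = 0.21*w^3 + 2.52*w^2 - 2.13*w + 2.22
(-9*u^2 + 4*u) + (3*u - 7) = -9*u^2 + 7*u - 7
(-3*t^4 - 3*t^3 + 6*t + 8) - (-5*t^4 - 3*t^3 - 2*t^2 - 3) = 2*t^4 + 2*t^2 + 6*t + 11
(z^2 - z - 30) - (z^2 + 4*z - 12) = -5*z - 18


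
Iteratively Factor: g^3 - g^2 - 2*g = (g - 2)*(g^2 + g) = g*(g - 2)*(g + 1)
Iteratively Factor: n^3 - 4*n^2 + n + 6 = (n - 2)*(n^2 - 2*n - 3) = (n - 2)*(n + 1)*(n - 3)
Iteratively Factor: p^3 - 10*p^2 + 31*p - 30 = (p - 3)*(p^2 - 7*p + 10) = (p - 3)*(p - 2)*(p - 5)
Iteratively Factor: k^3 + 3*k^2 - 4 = (k + 2)*(k^2 + k - 2) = (k + 2)^2*(k - 1)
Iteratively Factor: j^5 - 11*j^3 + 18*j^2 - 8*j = (j - 2)*(j^4 + 2*j^3 - 7*j^2 + 4*j) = (j - 2)*(j - 1)*(j^3 + 3*j^2 - 4*j) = (j - 2)*(j - 1)^2*(j^2 + 4*j) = (j - 2)*(j - 1)^2*(j + 4)*(j)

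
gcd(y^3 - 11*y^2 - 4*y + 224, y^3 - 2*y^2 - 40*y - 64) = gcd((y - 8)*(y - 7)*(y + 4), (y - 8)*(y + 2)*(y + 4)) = y^2 - 4*y - 32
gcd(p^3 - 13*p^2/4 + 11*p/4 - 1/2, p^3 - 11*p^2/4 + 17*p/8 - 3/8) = p^2 - 5*p/4 + 1/4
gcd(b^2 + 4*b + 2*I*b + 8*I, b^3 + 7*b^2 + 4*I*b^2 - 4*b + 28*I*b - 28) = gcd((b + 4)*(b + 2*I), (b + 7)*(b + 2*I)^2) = b + 2*I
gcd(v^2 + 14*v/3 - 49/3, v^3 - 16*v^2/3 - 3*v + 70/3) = v - 7/3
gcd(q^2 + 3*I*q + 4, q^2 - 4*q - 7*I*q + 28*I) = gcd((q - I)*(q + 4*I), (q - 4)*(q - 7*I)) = 1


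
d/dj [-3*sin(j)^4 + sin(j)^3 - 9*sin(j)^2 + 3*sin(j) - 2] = 3*(-4*sin(j)^3 + sin(j)^2 - 6*sin(j) + 1)*cos(j)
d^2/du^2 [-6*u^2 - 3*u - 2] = -12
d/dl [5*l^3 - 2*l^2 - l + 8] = 15*l^2 - 4*l - 1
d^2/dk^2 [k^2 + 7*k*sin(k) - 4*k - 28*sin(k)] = -7*k*sin(k) + 28*sin(k) + 14*cos(k) + 2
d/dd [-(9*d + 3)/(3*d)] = d^(-2)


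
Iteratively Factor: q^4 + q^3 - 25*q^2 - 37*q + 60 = (q + 4)*(q^3 - 3*q^2 - 13*q + 15) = (q - 5)*(q + 4)*(q^2 + 2*q - 3) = (q - 5)*(q + 3)*(q + 4)*(q - 1)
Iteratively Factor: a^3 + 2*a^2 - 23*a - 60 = (a + 4)*(a^2 - 2*a - 15) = (a - 5)*(a + 4)*(a + 3)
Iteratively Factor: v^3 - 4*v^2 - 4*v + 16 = (v + 2)*(v^2 - 6*v + 8) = (v - 4)*(v + 2)*(v - 2)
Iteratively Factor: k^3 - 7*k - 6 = (k + 2)*(k^2 - 2*k - 3) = (k - 3)*(k + 2)*(k + 1)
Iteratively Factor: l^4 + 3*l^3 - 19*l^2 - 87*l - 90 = (l - 5)*(l^3 + 8*l^2 + 21*l + 18) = (l - 5)*(l + 3)*(l^2 + 5*l + 6) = (l - 5)*(l + 3)^2*(l + 2)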